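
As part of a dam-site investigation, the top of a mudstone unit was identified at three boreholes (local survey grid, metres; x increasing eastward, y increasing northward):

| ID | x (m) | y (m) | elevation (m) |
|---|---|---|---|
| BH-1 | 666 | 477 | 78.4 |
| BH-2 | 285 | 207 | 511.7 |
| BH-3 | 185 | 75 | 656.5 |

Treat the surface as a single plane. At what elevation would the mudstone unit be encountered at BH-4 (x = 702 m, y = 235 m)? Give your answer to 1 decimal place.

Let the plane be z = a·x + b·y + c.
BH-2−BH-1: −381a − 270b = 433.3;  BH-3−BH-1: −481a − 402b = 578.1.
Solving gives a = −0.77707, b = −0.50828.
Then c = 78.4 − a·666 − b·477 = 838.38.
At (702, 235): z = −545.5 − 119.4 + 838.38 = 173.4 m.

173.4 m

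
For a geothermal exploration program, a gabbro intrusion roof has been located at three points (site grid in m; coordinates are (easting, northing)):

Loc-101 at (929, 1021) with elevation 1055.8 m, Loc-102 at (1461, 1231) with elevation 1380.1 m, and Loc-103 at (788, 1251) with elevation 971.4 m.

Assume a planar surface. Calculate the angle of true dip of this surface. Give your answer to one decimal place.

Let the plane be z = a·E + b·N + c.
Loc-102−Loc-101: 532a + 210b = 324.3;  Loc-103−Loc-101: −141a + 230b = −84.4.
Solving gives a = 0.60744, b = 0.00543.
Gradient magnitude |∇z| = √(a² + b²) = √(0.36899 + 0.00003) = 0.60747.
True dip = arctan(0.60747) = 31.3°, dipping toward W (azimuth ≈ 269°).

31.3°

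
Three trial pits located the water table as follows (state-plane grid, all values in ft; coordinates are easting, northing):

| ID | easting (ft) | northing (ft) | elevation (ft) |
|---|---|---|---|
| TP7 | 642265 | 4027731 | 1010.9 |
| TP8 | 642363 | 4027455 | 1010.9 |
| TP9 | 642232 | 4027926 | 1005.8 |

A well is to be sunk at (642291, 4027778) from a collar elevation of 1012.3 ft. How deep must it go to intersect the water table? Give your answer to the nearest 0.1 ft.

7.4 ft

Let the plane be z = a·easting + b·northing + c.
TP8−TP7: 98a − 276b = 0;  TP9−TP7: −33a + 195b = −5.1.
Solving gives a = −0.140731854, b = −0.049970006.
Then c = 1010.9 − a·642265 − b·4027731 = 292663.79.
At (642291, 4027778): z_contact = −90390.80 − 201268.09 + 292663.79 = 1004.89 ft.
Depth below ground = 1012.3 − 1004.89 = 7.4 ft.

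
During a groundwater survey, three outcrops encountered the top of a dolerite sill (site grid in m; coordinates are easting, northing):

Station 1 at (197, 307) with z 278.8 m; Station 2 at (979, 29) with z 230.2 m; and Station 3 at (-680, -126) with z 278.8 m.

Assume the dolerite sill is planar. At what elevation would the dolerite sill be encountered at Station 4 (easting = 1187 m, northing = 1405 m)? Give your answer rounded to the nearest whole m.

323 m

Let the plane be z = a·easting + b·northing + c.
Station 2−Station 1: 782a − 278b = −48.6;  Station 3−Station 1: −877a − 433b = 0.
Solving gives a = −0.03613, b = 0.07318.
Then c = 278.8 − a·197 − b·307 = 263.45.
At (1187, 1405): z = −42.9 + 102.8 + 263.45 = 323.4 m.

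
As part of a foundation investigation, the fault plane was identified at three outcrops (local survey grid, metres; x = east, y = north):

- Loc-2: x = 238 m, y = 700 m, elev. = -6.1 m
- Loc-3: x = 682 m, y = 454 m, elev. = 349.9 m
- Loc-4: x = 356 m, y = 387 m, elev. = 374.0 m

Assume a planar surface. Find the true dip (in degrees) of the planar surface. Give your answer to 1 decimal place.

Two edge vectors: Loc-2→Loc-3 = (444, -246, 356), Loc-2→Loc-4 = (118, -313, 380.1).
Normal n = (Loc-2→Loc-3) × (Loc-2→Loc-4) = (17923.4, -126756.4, -109944).
So ∂z/∂x = −n_x/n_z = 0.16302 and ∂z/∂y = −n_y/n_z = −1.15292.
Gradient magnitude |∇z| = √(a² + b²) = √(0.02658 + 1.32922) = 1.16439.
True dip = arctan(1.16439) = 49.3°, dipping toward N (azimuth ≈ 352°).

49.3°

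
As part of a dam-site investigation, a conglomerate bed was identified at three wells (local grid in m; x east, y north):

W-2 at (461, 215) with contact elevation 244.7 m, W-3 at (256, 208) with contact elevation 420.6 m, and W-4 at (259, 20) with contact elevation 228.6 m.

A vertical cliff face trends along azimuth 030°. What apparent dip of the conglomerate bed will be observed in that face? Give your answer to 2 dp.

Two edge vectors: W-2→W-3 = (-205, -7, 175.9), W-2→W-4 = (-202, -195, -16.1).
Normal n = (W-2→W-3) × (W-2→W-4) = (34413.2, -38832.3, 38561).
So ∂z/∂x = −n_x/n_z = −0.89244 and ∂z/∂y = −n_y/n_z = 1.00704.
Unit vector along 030° is (sin 30°, cos 30°) = (0.5000, 0.8660).
Slope in that direction = a·(0.5000) + b·(0.8660) = 0.42590.
Apparent dip = arctan|0.42590| = 23.07° (true dip is 53.4°, so apparent ≤ true as expected).

23.07°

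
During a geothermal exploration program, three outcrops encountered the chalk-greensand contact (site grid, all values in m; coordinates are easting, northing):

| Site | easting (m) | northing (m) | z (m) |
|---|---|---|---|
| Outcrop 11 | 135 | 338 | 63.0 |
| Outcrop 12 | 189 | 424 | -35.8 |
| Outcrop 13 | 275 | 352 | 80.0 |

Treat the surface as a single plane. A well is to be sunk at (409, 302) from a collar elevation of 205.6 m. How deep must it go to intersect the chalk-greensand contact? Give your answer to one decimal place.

Let the plane be z = a·easting + b·northing + c.
Outcrop 12−Outcrop 11: 54a + 86b = −98.8;  Outcrop 13−Outcrop 11: 140a + 14b = 17.
Solving gives a = 0.25214, b = −1.30716.
Then c = 63 − a·135 − b·338 = 470.78.
At (409, 302): z_contact = 103.13 − 394.76 + 470.78 = 179.15 m.
Depth below ground = 205.6 − 179.15 = 26.5 m.

26.5 m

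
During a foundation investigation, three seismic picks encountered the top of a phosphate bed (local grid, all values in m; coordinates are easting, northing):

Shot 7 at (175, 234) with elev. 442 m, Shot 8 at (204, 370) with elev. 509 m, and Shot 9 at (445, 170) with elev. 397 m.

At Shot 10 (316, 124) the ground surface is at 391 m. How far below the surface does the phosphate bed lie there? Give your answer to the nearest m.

11 m

Two edge vectors: Shot 7→Shot 8 = (29, 136, 67), Shot 7→Shot 9 = (270, -64, -45).
Normal n = (Shot 7→Shot 8) × (Shot 7→Shot 9) = (-1832, 19395, -38576).
So ∂z/∂easting = −n_x/n_z = −0.04749 and ∂z/∂northing = −n_y/n_z = 0.50277.
Intercept c from Shot 7: 442 + 8.31 − 117.65 = 332.66.
At (316, 124): z_contact = −15.0 + 62.3 + 332.66 = 380.0 m.
Depth below ground = 391 − 380.0 = 11 m.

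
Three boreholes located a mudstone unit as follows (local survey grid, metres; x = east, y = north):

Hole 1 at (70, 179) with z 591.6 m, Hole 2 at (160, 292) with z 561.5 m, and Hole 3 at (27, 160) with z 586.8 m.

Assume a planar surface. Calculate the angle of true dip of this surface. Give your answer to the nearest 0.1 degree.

33.1°

Let the plane be z = a·x + b·y + c.
Hole 2−Hole 1: 90a + 113b = −30.1;  Hole 3−Hole 1: −43a − 19b = −4.8.
Solving gives a = 0.35386, b = −0.54821.
Gradient magnitude |∇z| = √(a² + b²) = √(0.12522 + 0.30053) = 0.65249.
True dip = arctan(0.65249) = 33.1°, dipping toward NNW (azimuth ≈ 327°).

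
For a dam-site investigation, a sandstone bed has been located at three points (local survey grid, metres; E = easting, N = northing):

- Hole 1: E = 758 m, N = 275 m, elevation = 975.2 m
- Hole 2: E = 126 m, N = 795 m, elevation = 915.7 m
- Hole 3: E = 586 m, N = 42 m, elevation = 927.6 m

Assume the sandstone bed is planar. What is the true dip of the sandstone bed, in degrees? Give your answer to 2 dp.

Let the plane be z = a·E + b·N + c.
Hole 2−Hole 1: −632a + 520b = −59.5;  Hole 3−Hole 1: −172a − 233b = −47.6.
Solving gives a = 0.16314, b = 0.08386.
Gradient magnitude |∇z| = √(a² + b²) = √(0.02662 + 0.00703) = 0.18343.
True dip = arctan(0.18343) = 10.39°, dipping toward WSW (azimuth ≈ 243°).

10.39°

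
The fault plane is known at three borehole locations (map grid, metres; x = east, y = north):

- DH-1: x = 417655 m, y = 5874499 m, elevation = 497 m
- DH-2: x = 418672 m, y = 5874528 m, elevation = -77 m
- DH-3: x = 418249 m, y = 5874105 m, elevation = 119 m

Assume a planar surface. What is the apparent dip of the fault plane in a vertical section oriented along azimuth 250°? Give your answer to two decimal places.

Let the plane be z = a·x + b·y + c.
DH-2−DH-1: 1017a + 29b = −574;  DH-3−DH-1: 594a − 394b = −378.
Solving gives a = −0.56737, b = 0.10401.
Unit vector along 250° is (sin 250°, cos 250°) = (-0.9397, -0.3420).
Slope in that direction = a·(-0.9397) + b·(-0.3420) = 0.49758.
Apparent dip = arctan|0.49758| = 26.45° (true dip is 30.0°, so apparent ≤ true as expected).

26.45°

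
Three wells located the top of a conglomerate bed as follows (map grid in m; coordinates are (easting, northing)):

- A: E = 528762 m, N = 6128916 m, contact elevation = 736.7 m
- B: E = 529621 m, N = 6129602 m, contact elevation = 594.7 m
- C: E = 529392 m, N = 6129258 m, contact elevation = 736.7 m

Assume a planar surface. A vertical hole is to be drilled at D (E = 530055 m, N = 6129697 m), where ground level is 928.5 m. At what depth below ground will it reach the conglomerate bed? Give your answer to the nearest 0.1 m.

242.9 m

Two edge vectors: A→B = (859, 686, -142), A→C = (630, 342, 0).
Normal n = (A→B) × (A→C) = (48564, -89460, -138402).
So ∂z/∂E = −n_x/n_z = 0.350890883 and ∂z/∂N = −n_y/n_z = −0.646377943.
Intercept c from A: 736.7 − 185537.77 + 3961596.11 = 3776795.05.
At (530055, 6129697): z_contact = 185991.47 − 3962100.94 + 3776795.05 = 685.58 m.
Depth below ground = 928.5 − 685.58 = 242.9 m.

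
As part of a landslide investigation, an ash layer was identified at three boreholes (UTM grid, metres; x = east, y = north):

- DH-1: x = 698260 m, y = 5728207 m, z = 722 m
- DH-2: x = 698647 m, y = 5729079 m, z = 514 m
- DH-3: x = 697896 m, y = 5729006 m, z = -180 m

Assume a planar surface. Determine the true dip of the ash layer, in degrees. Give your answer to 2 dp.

50.19°

Two edge vectors: DH-1→DH-2 = (387, 872, -208), DH-1→DH-3 = (-364, 799, -902).
Normal n = (DH-1→DH-2) × (DH-1→DH-3) = (-620352, 424786, 626621).
So ∂z/∂x = −n_x/n_z = 0.99000 and ∂z/∂y = −n_y/n_z = −0.67790.
Gradient magnitude |∇z| = √(a² + b²) = √(0.98009 + 0.45955) = 1.19985.
True dip = arctan(1.19985) = 50.19°, dipping toward NW (azimuth ≈ 304°).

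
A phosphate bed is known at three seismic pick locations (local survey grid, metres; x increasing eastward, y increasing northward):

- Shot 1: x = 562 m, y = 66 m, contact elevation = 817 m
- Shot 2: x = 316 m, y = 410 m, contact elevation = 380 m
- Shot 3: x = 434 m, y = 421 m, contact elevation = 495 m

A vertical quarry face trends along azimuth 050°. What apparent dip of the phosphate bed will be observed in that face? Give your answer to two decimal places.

23.72°

Two edge vectors: Shot 1→Shot 2 = (-246, 344, -437), Shot 1→Shot 3 = (-128, 355, -322).
Normal n = (Shot 1→Shot 2) × (Shot 1→Shot 3) = (44367, -23276, -43298).
So ∂z/∂x = −n_x/n_z = 1.02469 and ∂z/∂y = −n_y/n_z = −0.53758.
Unit vector along 050° is (sin 50°, cos 50°) = (0.7660, 0.6428).
Slope in that direction = a·(0.7660) + b·(0.6428) = 0.43941.
Apparent dip = arctan|0.43941| = 23.72° (true dip is 49.2°, so apparent ≤ true as expected).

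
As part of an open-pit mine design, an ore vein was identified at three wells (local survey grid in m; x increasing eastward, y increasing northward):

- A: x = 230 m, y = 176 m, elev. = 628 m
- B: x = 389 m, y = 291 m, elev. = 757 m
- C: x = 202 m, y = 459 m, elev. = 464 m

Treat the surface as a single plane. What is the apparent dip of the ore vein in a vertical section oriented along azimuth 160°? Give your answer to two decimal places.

39.71°

Two edge vectors: A→B = (159, 115, 129), A→C = (-28, 283, -164).
Normal n = (A→B) × (A→C) = (-55367, 22464, 48217).
So ∂z/∂x = −n_x/n_z = 1.14829 and ∂z/∂y = −n_y/n_z = −0.46589.
Unit vector along 160° is (sin 160°, cos 160°) = (0.3420, -0.9397).
Slope in that direction = a·(0.3420) + b·(-0.9397) = 0.83053.
Apparent dip = arctan|0.83053| = 39.71° (true dip is 51.1°, so apparent ≤ true as expected).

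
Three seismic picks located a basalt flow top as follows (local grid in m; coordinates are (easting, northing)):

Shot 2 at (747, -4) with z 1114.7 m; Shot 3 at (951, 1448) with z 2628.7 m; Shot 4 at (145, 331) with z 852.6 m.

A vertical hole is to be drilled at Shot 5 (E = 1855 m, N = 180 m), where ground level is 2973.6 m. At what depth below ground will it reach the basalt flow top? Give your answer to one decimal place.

647.7 m

Let the plane be z = a·E + b·N + c.
Shot 3−Shot 2: 204a + 1452b = 1514;  Shot 4−Shot 2: −602a + 335b = −262.1.
Solving gives a = 0.941976, b = 0.910356.
Then c = 1114.7 − a·747 − b·-4 = 414.69.
At (1855, 180): z_contact = 1747.36 + 163.86 + 414.69 = 2325.91 m.
Depth below ground = 2973.6 − 2325.91 = 647.7 m.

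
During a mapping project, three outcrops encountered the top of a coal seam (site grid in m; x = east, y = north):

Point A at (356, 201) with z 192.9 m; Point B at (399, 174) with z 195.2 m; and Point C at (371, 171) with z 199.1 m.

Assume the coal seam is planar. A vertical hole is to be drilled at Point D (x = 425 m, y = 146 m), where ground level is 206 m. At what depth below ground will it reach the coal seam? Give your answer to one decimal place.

Two edge vectors: Point A→Point B = (43, -27, 2.3), Point A→Point C = (15, -30, 6.2).
Normal n = (Point A→Point B) × (Point A→Point C) = (-98.4, -232.1, -885).
So ∂z/∂x = −n_x/n_z = −0.11119 and ∂z/∂y = −n_y/n_z = −0.26226.
Intercept c from Point A: 192.9 + 39.58 + 52.71 = 285.20.
At (425, 146): z_contact = −47.25 − 38.29 + 285.20 = 199.65 m.
Depth below ground = 206 − 199.65 = 6.3 m.

6.3 m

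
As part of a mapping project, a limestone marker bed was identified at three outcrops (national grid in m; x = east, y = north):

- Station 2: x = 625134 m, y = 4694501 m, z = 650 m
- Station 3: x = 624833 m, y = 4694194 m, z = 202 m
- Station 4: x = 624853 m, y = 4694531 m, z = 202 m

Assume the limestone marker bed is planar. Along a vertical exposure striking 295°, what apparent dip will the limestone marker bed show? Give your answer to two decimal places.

55.87°

Two edge vectors: Station 2→Station 3 = (-301, -307, -448), Station 2→Station 4 = (-281, 30, -448).
Normal n = (Station 2→Station 3) × (Station 2→Station 4) = (150976, -8960, -95297).
So ∂z/∂x = −n_x/n_z = 1.58427 and ∂z/∂y = −n_y/n_z = −0.09402.
Unit vector along 295° is (sin 295°, cos 295°) = (-0.9063, 0.4226).
Slope in that direction = a·(-0.9063) + b·(0.4226) = −1.47557.
Apparent dip = arctan|1.47557| = 55.87° (true dip is 57.8°, so apparent ≤ true as expected).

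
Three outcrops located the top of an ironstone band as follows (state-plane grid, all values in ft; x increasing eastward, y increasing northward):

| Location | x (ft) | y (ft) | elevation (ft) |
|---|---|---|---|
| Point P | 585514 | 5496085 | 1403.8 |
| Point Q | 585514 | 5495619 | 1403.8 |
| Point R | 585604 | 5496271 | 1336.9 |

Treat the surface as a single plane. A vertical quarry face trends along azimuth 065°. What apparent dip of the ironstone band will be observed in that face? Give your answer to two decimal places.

Let the plane be z = a·x + b·y + c.
Point Q−Point P: 0a − 466b = 0;  Point R−Point P: 90a + 186b = −66.9.
Solving gives a = −0.74333, b = 0.00000.
Unit vector along 065° is (sin 65°, cos 65°) = (0.9063, 0.4226).
Slope in that direction = a·(0.9063) + b·(0.4226) = −0.67369.
Apparent dip = arctan|0.67369| = 33.97° (true dip is 36.6°, so apparent ≤ true as expected).

33.97°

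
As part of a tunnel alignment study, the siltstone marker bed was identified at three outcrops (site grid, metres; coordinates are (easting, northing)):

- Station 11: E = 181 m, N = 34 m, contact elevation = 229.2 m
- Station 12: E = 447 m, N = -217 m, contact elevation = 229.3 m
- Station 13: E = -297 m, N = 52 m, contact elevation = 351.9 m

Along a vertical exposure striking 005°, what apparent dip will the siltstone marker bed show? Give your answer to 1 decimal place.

17.0°

Two edge vectors: Station 11→Station 12 = (266, -251, 0.1), Station 11→Station 13 = (-478, 18, 122.7).
Normal n = (Station 11→Station 12) × (Station 11→Station 13) = (-30799.5, -32686, -115190).
So ∂z/∂E = −n_x/n_z = −0.26738 and ∂z/∂N = −n_y/n_z = −0.28376.
Unit vector along 005° is (sin 5°, cos 5°) = (0.0872, 0.9962).
Slope in that direction = a·(0.0872) + b·(0.9962) = −0.30598.
Apparent dip = arctan|0.30598| = 17.0° (true dip is 21.3°, so apparent ≤ true as expected).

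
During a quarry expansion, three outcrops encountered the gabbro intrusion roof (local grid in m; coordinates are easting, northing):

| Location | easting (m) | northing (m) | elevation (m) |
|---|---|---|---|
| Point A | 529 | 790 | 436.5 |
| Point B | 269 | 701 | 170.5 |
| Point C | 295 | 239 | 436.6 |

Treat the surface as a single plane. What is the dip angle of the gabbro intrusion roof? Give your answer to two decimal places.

Two edge vectors: Point A→Point B = (-260, -89, -266), Point A→Point C = (-234, -551, 0.1).
Normal n = (Point A→Point B) × (Point A→Point C) = (-146574.9, 62270, 122434).
So ∂z/∂easting = −n_x/n_z = 1.19717 and ∂z/∂northing = −n_y/n_z = −0.50860.
Gradient magnitude |∇z| = √(a² + b²) = √(1.43323 + 0.25867) = 1.30073.
True dip = arctan(1.30073) = 52.45°, dipping toward WNW (azimuth ≈ 293°).

52.45°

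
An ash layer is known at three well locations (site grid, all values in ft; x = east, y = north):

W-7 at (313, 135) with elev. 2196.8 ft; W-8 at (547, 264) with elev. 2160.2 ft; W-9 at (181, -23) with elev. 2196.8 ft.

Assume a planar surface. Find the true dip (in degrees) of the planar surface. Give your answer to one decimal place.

20.7°

Two edge vectors: W-7→W-8 = (234, 129, -36.6), W-7→W-9 = (-132, -158, 0).
Normal n = (W-7→W-8) × (W-7→W-9) = (-5782.8, 4831.2, -19944).
So ∂z/∂x = −n_x/n_z = −0.28995 and ∂z/∂y = −n_y/n_z = 0.24224.
Gradient magnitude |∇z| = √(a² + b²) = √(0.08407 + 0.05868) = 0.37782.
True dip = arctan(0.37782) = 20.7°, dipping toward SE (azimuth ≈ 130°).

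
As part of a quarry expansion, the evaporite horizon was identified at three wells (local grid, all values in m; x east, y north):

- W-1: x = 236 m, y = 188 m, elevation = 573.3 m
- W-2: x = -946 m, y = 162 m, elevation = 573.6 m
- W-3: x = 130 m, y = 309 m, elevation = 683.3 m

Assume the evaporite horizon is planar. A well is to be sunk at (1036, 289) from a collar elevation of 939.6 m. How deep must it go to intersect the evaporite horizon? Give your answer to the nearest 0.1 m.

292.1 m

Two edge vectors: W-1→W-2 = (-1182, -26, 0.3), W-1→W-3 = (-106, 121, 110).
Normal n = (W-1→W-2) × (W-1→W-3) = (-2896.3, 129988.2, -145778).
So ∂z/∂x = −n_x/n_z = −0.019868 and ∂z/∂y = −n_y/n_z = 0.891686.
Intercept c from W-1: 573.3 + 4.69 − 167.64 = 410.35.
At (1036, 289): z_contact = −20.58 + 257.70 + 410.35 = 647.47 m.
Depth below ground = 939.6 − 647.47 = 292.1 m.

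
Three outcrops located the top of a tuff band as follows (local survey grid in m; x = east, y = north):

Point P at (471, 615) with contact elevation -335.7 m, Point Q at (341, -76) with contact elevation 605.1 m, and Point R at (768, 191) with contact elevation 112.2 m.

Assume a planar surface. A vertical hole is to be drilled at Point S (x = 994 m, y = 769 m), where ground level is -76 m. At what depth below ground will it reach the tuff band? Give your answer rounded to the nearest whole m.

639 m

Let the plane be z = a·x + b·y + c.
Point Q−Point P: −130a − 691b = 940.8;  Point R−Point P: 297a − 424b = 447.9.
Solving gives a = −0.34339, b = −1.29690.
Then c = -335.7 − a·471 − b·615 = 623.63.
At (994, 769): z_contact = −341.3 − 997.3 + 623.63 = -715.0 m.
Depth below ground = -76 − (-715.0) = 639 m.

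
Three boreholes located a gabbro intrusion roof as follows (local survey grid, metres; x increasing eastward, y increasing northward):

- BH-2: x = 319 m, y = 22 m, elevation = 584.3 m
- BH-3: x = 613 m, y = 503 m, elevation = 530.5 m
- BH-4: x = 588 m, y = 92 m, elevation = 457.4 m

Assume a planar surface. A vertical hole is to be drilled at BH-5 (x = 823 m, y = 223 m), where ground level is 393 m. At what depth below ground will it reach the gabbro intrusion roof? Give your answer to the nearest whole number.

Two edge vectors: BH-2→BH-3 = (294, 481, -53.8), BH-2→BH-4 = (269, 70, -126.9).
Normal n = (BH-2→BH-3) × (BH-2→BH-4) = (-57272.9, 22836.4, -108809).
So ∂z/∂x = −n_x/n_z = −0.52636 and ∂z/∂y = −n_y/n_z = 0.20988.
Intercept c from BH-2: 584.3 + 167.91 − 4.62 = 747.59.
At (823, 223): z_contact = −433.2 + 46.8 + 747.59 = 361.2 m.
Depth below ground = 393 − 361.2 = 32 m.

32 m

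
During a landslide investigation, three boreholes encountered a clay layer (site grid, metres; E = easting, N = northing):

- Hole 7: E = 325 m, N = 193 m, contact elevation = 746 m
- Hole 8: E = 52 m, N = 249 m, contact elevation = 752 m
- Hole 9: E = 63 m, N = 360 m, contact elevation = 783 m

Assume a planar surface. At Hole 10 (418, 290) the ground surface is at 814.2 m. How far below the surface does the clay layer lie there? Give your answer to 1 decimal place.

Two edge vectors: Hole 7→Hole 8 = (-273, 56, 6), Hole 7→Hole 9 = (-262, 167, 37).
Normal n = (Hole 7→Hole 8) × (Hole 7→Hole 9) = (1070, 8529, -30919).
So ∂z/∂E = −n_x/n_z = 0.03461 and ∂z/∂N = −n_y/n_z = 0.27585.
Intercept c from Hole 7: 746 − 11.25 − 53.24 = 681.51.
At (418, 290): z_contact = 14.47 + 80.00 + 681.51 = 775.98 m.
Depth below ground = 814.2 − 775.98 = 38.2 m.

38.2 m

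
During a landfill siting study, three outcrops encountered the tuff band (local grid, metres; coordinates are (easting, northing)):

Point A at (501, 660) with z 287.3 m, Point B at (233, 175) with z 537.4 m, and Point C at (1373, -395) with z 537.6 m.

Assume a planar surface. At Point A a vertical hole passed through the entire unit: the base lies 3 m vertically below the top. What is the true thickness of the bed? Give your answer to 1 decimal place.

Two edge vectors: Point A→Point B = (-268, -485, 250.1), Point A→Point C = (872, -1055, 250.3).
Normal n = (Point A→Point B) × (Point A→Point C) = (142460, 285167.6, 705660).
So ∂z/∂E = −n_x/n_z = −0.20188 and ∂z/∂N = −n_y/n_z = −0.40411.
|∇z| = √(a²+b²) = 0.45174, so dip δ = arctan(0.45174) = 24.31°.
True thickness = vertical thickness × cos δ = 3 × cos 24.31° = 2.7 m.

2.7 m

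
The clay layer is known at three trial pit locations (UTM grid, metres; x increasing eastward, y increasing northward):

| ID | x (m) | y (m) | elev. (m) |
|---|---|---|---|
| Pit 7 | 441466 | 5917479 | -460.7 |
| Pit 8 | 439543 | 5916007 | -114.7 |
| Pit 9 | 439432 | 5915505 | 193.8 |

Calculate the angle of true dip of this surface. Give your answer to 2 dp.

37.78°

Let the plane be z = a·x + b·y + c.
Pit 8−Pit 7: −1923a − 1472b = 346;  Pit 9−Pit 7: −2034a − 1974b = 654.5.
Solving gives a = 0.34967, b = −0.69186.
Gradient magnitude |∇z| = √(a² + b²) = √(0.12227 + 0.47867) = 0.77520.
True dip = arctan(0.77520) = 37.78°, dipping toward NNW (azimuth ≈ 333°).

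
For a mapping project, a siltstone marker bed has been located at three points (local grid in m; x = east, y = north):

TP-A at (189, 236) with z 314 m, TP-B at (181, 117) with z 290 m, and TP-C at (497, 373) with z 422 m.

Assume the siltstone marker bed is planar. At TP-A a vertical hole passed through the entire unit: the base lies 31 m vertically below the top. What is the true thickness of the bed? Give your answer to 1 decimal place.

29.5 m

Two edge vectors: TP-A→TP-B = (-8, -119, -24), TP-A→TP-C = (308, 137, 108).
Normal n = (TP-A→TP-B) × (TP-A→TP-C) = (-9564, -6528, 35556).
So ∂z/∂x = −n_x/n_z = 0.26898 and ∂z/∂y = −n_y/n_z = 0.18360.
|∇z| = √(a²+b²) = 0.32567, so dip δ = arctan(0.32567) = 18.04°.
True thickness = vertical thickness × cos δ = 31 × cos 18.04° = 29.5 m.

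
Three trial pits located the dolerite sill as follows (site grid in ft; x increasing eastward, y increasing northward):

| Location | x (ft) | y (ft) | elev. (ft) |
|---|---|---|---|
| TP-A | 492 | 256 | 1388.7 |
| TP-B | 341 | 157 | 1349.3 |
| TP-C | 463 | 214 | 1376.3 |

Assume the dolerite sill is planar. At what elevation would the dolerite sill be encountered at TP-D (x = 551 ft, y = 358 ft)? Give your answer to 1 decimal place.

Two edge vectors: TP-A→TP-B = (-151, -99, -39.4), TP-A→TP-C = (-29, -42, -12.4).
Normal n = (TP-A→TP-B) × (TP-A→TP-C) = (-427.2, -729.8, 3471).
So ∂z/∂x = −n_x/n_z = 0.12308 and ∂z/∂y = −n_y/n_z = 0.21026.
Intercept c from TP-A: 1388.7 − 60.55 − 53.83 = 1274.32.
At (551, 358): z = 67.8 + 75.3 + 1274.32 = 1417.4 ft.

1417.4 ft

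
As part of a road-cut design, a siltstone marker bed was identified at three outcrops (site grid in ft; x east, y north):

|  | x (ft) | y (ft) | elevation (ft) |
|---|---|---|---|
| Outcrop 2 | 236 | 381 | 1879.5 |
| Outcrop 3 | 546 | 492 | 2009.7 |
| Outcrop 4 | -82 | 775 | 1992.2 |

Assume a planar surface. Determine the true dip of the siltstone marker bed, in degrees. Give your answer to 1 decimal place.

Two edge vectors: Outcrop 2→Outcrop 3 = (310, 111, 130.2), Outcrop 2→Outcrop 4 = (-318, 394, 112.7).
Normal n = (Outcrop 2→Outcrop 3) × (Outcrop 2→Outcrop 4) = (-38789.1, -76340.6, 157438).
So ∂z/∂x = −n_x/n_z = 0.24638 and ∂z/∂y = −n_y/n_z = 0.48489.
Gradient magnitude |∇z| = √(a² + b²) = √(0.06070 + 0.23512) = 0.54390.
True dip = arctan(0.54390) = 28.5°, dipping toward SSW (azimuth ≈ 207°).

28.5°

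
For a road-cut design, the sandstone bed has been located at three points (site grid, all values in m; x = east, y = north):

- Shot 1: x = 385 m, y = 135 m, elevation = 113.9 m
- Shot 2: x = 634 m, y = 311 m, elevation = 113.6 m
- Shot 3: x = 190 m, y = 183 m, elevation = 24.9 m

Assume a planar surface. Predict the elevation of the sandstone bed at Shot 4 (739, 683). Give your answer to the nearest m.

-30 m

Let the plane be z = a·x + b·y + c.
Shot 2−Shot 1: 249a + 176b = −0.3;  Shot 3−Shot 1: −195a + 48b = −89.
Solving gives a = 0.33821, b = −0.48019.
Then c = 113.9 − a·385 − b·135 = 48.52.
At (739, 683): z = 249.9 − 328.0 + 48.52 = -29.5 m.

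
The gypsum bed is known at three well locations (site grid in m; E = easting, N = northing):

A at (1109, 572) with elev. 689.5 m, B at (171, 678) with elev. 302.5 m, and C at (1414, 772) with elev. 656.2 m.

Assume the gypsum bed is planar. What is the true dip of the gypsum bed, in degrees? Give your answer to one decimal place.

37.1°

Two edge vectors: A→B = (-938, 106, -387), A→C = (305, 200, -33.3).
Normal n = (A→B) × (A→C) = (73870.2, -149270.4, -219930).
So ∂z/∂E = −n_x/n_z = 0.33588 and ∂z/∂N = −n_y/n_z = −0.67872.
Gradient magnitude |∇z| = √(a² + b²) = √(0.11282 + 0.46066) = 0.75728.
True dip = arctan(0.75728) = 37.1°, dipping toward NNW (azimuth ≈ 334°).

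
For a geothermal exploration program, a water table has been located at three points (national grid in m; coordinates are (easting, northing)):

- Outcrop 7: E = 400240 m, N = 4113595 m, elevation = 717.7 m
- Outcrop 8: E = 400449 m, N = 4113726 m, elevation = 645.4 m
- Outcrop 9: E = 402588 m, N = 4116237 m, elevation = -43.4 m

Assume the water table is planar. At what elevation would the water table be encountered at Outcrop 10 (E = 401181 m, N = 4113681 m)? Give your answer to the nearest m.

370 m

Two edge vectors: Outcrop 7→Outcrop 8 = (209, 131, -72.3), Outcrop 7→Outcrop 9 = (2348, 2642, -761.1).
Normal n = (Outcrop 7→Outcrop 8) × (Outcrop 7→Outcrop 9) = (91312.5, -10690.5, 244590).
So ∂z/∂E = −n_x/n_z = −0.37332884 and ∂z/∂N = −n_y/n_z = 0.04370784.
Intercept c from Outcrop 7: 717.7 + 149421.13 − 179796.34 = −29657.51.
At (401181, 4113681): z = −149772.4 + 179800.1 − 29657.51 = 370.2 m.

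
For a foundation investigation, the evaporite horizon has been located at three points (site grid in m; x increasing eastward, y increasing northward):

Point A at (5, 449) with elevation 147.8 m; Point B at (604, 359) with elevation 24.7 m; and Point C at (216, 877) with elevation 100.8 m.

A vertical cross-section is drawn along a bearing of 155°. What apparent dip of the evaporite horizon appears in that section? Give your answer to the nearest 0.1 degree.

4.6°

Two edge vectors: Point A→Point B = (599, -90, -123.1), Point A→Point C = (211, 428, -47).
Normal n = (Point A→Point B) × (Point A→Point C) = (56916.8, 2178.9, 275362).
So ∂z/∂x = −n_x/n_z = −0.20670 and ∂z/∂y = −n_y/n_z = −0.00791.
Unit vector along 155° is (sin 155°, cos 155°) = (0.4226, -0.9063).
Slope in that direction = a·(0.4226) + b·(-0.9063) = −0.08018.
Apparent dip = arctan|0.08018| = 4.6° (true dip is 11.7°, so apparent ≤ true as expected).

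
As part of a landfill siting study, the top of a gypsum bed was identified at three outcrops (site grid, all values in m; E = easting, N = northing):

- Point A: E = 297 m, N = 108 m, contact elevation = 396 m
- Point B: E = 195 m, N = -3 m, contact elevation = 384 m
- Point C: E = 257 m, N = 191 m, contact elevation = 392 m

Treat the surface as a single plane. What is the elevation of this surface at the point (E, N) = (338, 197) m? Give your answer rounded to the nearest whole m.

401 m

Two edge vectors: Point A→Point B = (-102, -111, -12), Point A→Point C = (-40, 83, -4).
Normal n = (Point A→Point B) × (Point A→Point C) = (1440, 72, -12906).
So ∂z/∂E = −n_x/n_z = 0.11158 and ∂z/∂N = −n_y/n_z = 0.00558.
Intercept c from Point A: 396 − 33.14 − 0.60 = 362.26.
At (338, 197): z = 37.7 + 1.1 + 362.26 = 401.1 m.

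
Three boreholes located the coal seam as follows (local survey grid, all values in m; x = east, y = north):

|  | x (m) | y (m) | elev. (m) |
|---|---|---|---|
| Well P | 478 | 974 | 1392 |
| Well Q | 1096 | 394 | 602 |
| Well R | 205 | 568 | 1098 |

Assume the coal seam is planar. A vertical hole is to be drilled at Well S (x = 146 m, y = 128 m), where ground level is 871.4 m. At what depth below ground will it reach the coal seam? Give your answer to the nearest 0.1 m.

179.0 m

Two edge vectors: Well P→Well Q = (618, -580, -790), Well P→Well R = (-273, -406, -294).
Normal n = (Well P→Well Q) × (Well P→Well R) = (-150220, 397362, -409248).
So ∂z/∂x = −n_x/n_z = −0.367063 and ∂z/∂y = −n_y/n_z = 0.970956.
Intercept c from Well P: 1392 + 175.46 − 945.71 = 621.74.
At (146, 128): z_contact = −53.59 + 124.28 + 621.74 = 692.44 m.
Depth below ground = 871.4 − 692.44 = 179.0 m.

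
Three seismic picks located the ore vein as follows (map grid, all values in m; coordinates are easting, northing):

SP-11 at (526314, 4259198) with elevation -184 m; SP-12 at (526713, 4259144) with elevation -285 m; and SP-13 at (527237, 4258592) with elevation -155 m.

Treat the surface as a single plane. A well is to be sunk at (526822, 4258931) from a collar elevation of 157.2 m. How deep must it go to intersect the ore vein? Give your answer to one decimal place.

Two edge vectors: SP-11→SP-12 = (399, -54, -101), SP-11→SP-13 = (923, -606, 29).
Normal n = (SP-11→SP-12) × (SP-11→SP-13) = (-62772, -104794, -191952).
So ∂z/∂easting = −n_x/n_z = −0.327019255 and ∂z/∂northing = −n_y/n_z = −0.545938568.
Intercept c from SP-11: -184 + 172114.81 + 2325260.46 = 2497191.27.
At (526822, 4258931): z_contact = −172280.94 − 2325114.69 + 2497191.27 = -204.36 m.
Depth below ground = 157.2 − (-204.36) = 361.6 m.

361.6 m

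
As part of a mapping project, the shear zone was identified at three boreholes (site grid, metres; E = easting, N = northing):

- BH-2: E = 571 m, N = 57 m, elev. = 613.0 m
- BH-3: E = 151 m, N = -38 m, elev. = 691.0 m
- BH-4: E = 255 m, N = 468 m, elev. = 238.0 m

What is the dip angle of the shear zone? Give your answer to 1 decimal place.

Two edge vectors: BH-2→BH-3 = (-420, -95, 78), BH-2→BH-4 = (-316, 411, -375).
Normal n = (BH-2→BH-3) × (BH-2→BH-4) = (3567, -182148, -202640).
So ∂z/∂E = −n_x/n_z = 0.01760 and ∂z/∂N = −n_y/n_z = −0.89887.
Gradient magnitude |∇z| = √(a² + b²) = √(0.00031 + 0.80798) = 0.89905.
True dip = arctan(0.89905) = 42.0°, dipping toward N (azimuth ≈ 359°).

42.0°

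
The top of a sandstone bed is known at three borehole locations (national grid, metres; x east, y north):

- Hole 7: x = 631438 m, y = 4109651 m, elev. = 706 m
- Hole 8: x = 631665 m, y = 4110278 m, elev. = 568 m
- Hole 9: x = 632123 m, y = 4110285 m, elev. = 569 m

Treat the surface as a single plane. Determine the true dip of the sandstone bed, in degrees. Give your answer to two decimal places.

Two edge vectors: Hole 7→Hole 8 = (227, 627, -138), Hole 7→Hole 9 = (685, 634, -137).
Normal n = (Hole 7→Hole 8) × (Hole 7→Hole 9) = (1593, -63431, -285577).
So ∂z/∂x = −n_x/n_z = 0.00558 and ∂z/∂y = −n_y/n_z = −0.22212.
Gradient magnitude |∇z| = √(a² + b²) = √(0.00003 + 0.04934) = 0.22219.
True dip = arctan(0.22219) = 12.53°, dipping toward N (azimuth ≈ 359°).

12.53°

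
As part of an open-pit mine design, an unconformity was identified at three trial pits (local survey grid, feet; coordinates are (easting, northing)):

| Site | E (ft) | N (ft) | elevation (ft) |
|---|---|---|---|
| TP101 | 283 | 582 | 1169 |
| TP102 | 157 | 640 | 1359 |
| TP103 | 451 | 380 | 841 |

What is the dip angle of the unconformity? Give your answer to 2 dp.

Two edge vectors: TP101→TP102 = (-126, 58, 190), TP101→TP103 = (168, -202, -328).
Normal n = (TP101→TP102) × (TP101→TP103) = (19356, -9408, 15708).
So ∂z/∂E = −n_x/n_z = −1.23224 and ∂z/∂N = −n_y/n_z = 0.59893.
Gradient magnitude |∇z| = √(a² + b²) = √(1.51841 + 0.35872) = 1.37008.
True dip = arctan(1.37008) = 53.87°, dipping toward ESE (azimuth ≈ 116°).

53.87°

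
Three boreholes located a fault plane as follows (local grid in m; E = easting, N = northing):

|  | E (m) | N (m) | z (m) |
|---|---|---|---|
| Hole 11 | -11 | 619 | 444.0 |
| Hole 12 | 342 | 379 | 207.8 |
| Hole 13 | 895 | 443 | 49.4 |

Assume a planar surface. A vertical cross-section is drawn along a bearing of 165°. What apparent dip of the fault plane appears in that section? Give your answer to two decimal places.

28.95°

Let the plane be z = a·E + b·N + c.
Hole 12−Hole 11: 353a − 240b = −236.2;  Hole 13−Hole 11: 906a − 176b = −394.6.
Solving gives a = −0.34210, b = 0.48099.
Unit vector along 165° is (sin 165°, cos 165°) = (0.2588, -0.9659).
Slope in that direction = a·(0.2588) + b·(-0.9659) = −0.55314.
Apparent dip = arctan|0.55314| = 28.95° (true dip is 30.6°, so apparent ≤ true as expected).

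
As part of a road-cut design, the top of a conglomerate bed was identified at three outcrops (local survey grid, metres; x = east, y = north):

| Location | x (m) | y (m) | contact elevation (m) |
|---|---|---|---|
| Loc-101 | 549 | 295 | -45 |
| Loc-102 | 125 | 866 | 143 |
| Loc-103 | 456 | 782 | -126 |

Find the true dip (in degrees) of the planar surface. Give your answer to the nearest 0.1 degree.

43.8°

Two edge vectors: Loc-101→Loc-102 = (-424, 571, 188), Loc-101→Loc-103 = (-93, 487, -81).
Normal n = (Loc-101→Loc-102) × (Loc-101→Loc-103) = (-137807, -51828, -153385).
So ∂z/∂x = −n_x/n_z = −0.89844 and ∂z/∂y = −n_y/n_z = −0.33789.
Gradient magnitude |∇z| = √(a² + b²) = √(0.80719 + 0.11417) = 0.95988.
True dip = arctan(0.95988) = 43.8°, dipping toward ENE (azimuth ≈ 069°).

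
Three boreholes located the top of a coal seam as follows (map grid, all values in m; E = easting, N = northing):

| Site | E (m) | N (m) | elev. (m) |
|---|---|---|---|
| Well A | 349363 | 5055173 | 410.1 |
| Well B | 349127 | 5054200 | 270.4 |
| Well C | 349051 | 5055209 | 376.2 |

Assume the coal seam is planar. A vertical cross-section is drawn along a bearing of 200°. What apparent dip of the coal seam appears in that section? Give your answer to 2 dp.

Let the plane be z = a·E + b·N + c.
Well B−Well A: −236a − 973b = −139.7;  Well C−Well A: −312a + 36b = −33.9.
Solving gives a = 0.12181, b = 0.11403.
Unit vector along 200° is (sin 200°, cos 200°) = (-0.3420, -0.9397).
Slope in that direction = a·(-0.3420) + b·(-0.9397) = −0.14882.
Apparent dip = arctan|0.14882| = 8.46° (true dip is 9.5°, so apparent ≤ true as expected).

8.46°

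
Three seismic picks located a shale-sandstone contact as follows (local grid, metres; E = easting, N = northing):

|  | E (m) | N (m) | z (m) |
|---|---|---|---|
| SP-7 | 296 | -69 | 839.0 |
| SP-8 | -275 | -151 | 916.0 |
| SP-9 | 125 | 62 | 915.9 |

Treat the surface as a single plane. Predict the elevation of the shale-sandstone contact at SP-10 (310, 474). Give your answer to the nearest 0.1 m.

1024.4 m

Two edge vectors: SP-7→SP-8 = (-571, -82, 77), SP-7→SP-9 = (-171, 131, 76.9).
Normal n = (SP-7→SP-8) × (SP-7→SP-9) = (-16392.8, 30742.9, -88823).
So ∂z/∂E = −n_x/n_z = −0.18456 and ∂z/∂N = −n_y/n_z = 0.34611.
Intercept c from SP-7: 839 + 54.63 + 23.88 = 917.51.
At (310, 474): z = −57.2 + 164.1 + 917.51 = 1024.4 m.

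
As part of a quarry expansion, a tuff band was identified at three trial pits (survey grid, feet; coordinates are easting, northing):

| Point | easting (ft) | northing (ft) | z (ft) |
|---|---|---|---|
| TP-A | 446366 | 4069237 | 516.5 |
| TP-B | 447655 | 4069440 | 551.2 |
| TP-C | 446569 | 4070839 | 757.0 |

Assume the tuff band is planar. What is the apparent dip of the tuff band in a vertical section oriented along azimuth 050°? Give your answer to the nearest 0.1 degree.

5.6°

Two edge vectors: TP-A→TP-B = (1289, 203, 34.7), TP-A→TP-C = (203, 1602, 240.5).
Normal n = (TP-A→TP-B) × (TP-A→TP-C) = (-6767.9, -302960.4, 2023769).
So ∂z/∂easting = −n_x/n_z = 0.00334 and ∂z/∂northing = −n_y/n_z = 0.14970.
Unit vector along 050° is (sin 50°, cos 50°) = (0.7660, 0.6428).
Slope in that direction = a·(0.7660) + b·(0.6428) = 0.09879.
Apparent dip = arctan|0.09879| = 5.6° (true dip is 8.5°, so apparent ≤ true as expected).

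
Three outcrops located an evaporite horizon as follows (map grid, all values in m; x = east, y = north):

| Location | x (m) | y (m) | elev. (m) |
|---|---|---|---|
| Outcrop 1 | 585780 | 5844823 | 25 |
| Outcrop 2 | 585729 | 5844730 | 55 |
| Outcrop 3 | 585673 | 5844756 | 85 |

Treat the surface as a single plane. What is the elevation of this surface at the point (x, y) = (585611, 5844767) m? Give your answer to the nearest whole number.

Let the plane be z = a·x + b·y + c.
Outcrop 2−Outcrop 1: −51a − 93b = 30;  Outcrop 3−Outcrop 1: −107a − 67b = 60.
Solving gives a = −0.54637282, b = −0.02295684.
Then c = 25 − a·585780 − b·5844823 = 454257.94.
At (585611, 5844767): z = −319961.9 − 134177.4 + 454257.94 = 118.6 m.

119 m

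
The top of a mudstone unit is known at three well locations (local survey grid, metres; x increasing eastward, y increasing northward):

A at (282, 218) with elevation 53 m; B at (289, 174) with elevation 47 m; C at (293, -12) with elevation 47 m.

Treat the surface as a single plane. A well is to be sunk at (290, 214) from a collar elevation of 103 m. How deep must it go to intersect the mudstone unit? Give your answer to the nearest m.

58 m

Two edge vectors: A→B = (7, -44, -6), A→C = (11, -230, -6).
Normal n = (A→B) × (A→C) = (-1116, -24, -1126).
So ∂z/∂x = −n_x/n_z = −0.99112 and ∂z/∂y = −n_y/n_z = −0.02131.
Intercept c from A: 53 + 279.50 + 4.65 = 337.14.
At (290, 214): z_contact = −287.4 − 4.6 + 337.14 = 45.2 m.
Depth below ground = 103 − 45.2 = 58 m.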